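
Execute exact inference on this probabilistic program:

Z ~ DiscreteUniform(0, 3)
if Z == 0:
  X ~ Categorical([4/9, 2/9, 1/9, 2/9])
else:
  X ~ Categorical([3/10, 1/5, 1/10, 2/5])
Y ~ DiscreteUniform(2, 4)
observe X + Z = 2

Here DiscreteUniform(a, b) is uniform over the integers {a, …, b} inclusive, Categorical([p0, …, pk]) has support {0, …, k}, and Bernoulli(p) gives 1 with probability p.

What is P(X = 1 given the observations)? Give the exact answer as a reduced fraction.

Enumerate traces; 9 have nonzero weight after conditioning:
  (Z=0, X=2, Y=2) weight 1/108
  (Z=0, X=2, Y=3) weight 1/108
  (Z=0, X=2, Y=4) weight 1/108
  (Z=1, X=1, Y=2) weight 1/60
  (Z=1, X=1, Y=3) weight 1/60
  (Z=1, X=1, Y=4) weight 1/60
  (Z=2, X=0, Y=2) weight 1/40
  (Z=2, X=0, Y=3) weight 1/40
  … 1 more
Group by X:
  weight(X=0) = 3/40
  weight(X=1) = 1/20
  weight(X=2) = 1/36
Total weight = 3/40 + 1/20 + 1/36 = 11/72
P(X=0 | obs) = 3/40 / 11/72 = 27/55
P(X=1 | obs) = 1/20 / 11/72 = 18/55
P(X=2 | obs) = 1/36 / 11/72 = 2/11

P(X = 1 | obs) = 18/55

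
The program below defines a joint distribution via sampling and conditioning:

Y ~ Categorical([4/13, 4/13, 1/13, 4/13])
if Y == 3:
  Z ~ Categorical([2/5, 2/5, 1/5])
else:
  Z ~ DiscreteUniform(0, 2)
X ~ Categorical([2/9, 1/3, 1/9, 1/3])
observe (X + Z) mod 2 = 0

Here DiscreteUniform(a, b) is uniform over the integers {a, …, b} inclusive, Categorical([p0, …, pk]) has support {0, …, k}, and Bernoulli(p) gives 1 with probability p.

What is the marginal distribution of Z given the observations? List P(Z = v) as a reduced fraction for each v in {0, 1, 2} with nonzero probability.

Enumerate traces; 24 have nonzero weight after conditioning:
  (Y=0, Z=0, X=0) weight 8/351
  (Y=0, Z=0, X=2) weight 4/351
  (Y=0, Z=1, X=1) weight 4/117
  (Y=0, Z=1, X=3) weight 4/117
  (Y=0, Z=2, X=0) weight 8/351
  (Y=0, Z=2, X=2) weight 4/351
  (Y=1, Z=0, X=0) weight 8/351
  (Y=1, Z=0, X=2) weight 4/351
  … 16 more
Group by Z:
  weight(Z=0) = 23/195
  weight(Z=1) = 46/195
  weight(Z=2) = 19/195
Total weight = 23/195 + 46/195 + 19/195 = 88/195
P(Z=0 | obs) = 23/195 / 88/195 = 23/88
P(Z=1 | obs) = 46/195 / 88/195 = 23/44
P(Z=2 | obs) = 19/195 / 88/195 = 19/88

P(Z=0) = 23/88, P(Z=1) = 23/44, P(Z=2) = 19/88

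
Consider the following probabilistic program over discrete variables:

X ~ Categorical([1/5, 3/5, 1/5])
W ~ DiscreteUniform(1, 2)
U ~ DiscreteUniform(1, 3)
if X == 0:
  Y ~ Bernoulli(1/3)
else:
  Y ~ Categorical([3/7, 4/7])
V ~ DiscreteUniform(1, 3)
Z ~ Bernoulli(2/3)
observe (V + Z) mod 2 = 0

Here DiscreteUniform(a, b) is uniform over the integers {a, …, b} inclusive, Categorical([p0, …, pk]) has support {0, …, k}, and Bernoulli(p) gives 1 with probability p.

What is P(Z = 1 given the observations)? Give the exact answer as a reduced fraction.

Enumerate traces; 108 have nonzero weight after conditioning:
  (X=0, W=1, U=1, Y=0, V=1, Z=1) weight 2/405
  (X=0, W=1, U=1, Y=0, V=2, Z=0) weight 1/405
  (X=0, W=1, U=1, Y=0, V=3, Z=1) weight 2/405
  (X=0, W=1, U=1, Y=1, V=1, Z=1) weight 1/405
  (X=0, W=1, U=1, Y=1, V=2, Z=0) weight 1/810
  (X=0, W=1, U=1, Y=1, V=3, Z=1) weight 1/405
  (X=0, W=1, U=2, Y=0, V=1, Z=1) weight 2/405
  (X=0, W=1, U=2, Y=0, V=2, Z=0) weight 1/405
  … 100 more
Group by Z:
  weight(Z=0) = 1/9
  weight(Z=1) = 4/9
Total weight = 1/9 + 4/9 = 5/9
P(Z=0 | obs) = 1/9 / 5/9 = 1/5
P(Z=1 | obs) = 4/9 / 5/9 = 4/5

P(Z = 1 | obs) = 4/5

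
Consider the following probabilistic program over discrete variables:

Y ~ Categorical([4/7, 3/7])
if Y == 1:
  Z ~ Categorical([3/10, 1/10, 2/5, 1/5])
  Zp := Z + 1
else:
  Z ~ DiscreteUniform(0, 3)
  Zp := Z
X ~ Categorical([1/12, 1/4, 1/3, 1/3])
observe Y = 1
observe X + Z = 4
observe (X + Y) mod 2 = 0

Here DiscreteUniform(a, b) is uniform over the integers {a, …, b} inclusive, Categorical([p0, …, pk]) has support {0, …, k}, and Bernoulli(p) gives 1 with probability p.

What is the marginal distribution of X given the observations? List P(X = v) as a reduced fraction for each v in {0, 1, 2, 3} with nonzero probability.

P(X=1) = 3/5, P(X=3) = 2/5

Enumerate traces; 2 have nonzero weight after conditioning:
  (Y=1, Z=1, X=3) weight 1/70
  (Y=1, Z=3, X=1) weight 3/140
Group by X:
  weight(X=1) = 3/140
  weight(X=3) = 1/70
Total weight = 3/140 + 1/70 = 1/28
P(X=1 | obs) = 3/140 / 1/28 = 3/5
P(X=3 | obs) = 1/70 / 1/28 = 2/5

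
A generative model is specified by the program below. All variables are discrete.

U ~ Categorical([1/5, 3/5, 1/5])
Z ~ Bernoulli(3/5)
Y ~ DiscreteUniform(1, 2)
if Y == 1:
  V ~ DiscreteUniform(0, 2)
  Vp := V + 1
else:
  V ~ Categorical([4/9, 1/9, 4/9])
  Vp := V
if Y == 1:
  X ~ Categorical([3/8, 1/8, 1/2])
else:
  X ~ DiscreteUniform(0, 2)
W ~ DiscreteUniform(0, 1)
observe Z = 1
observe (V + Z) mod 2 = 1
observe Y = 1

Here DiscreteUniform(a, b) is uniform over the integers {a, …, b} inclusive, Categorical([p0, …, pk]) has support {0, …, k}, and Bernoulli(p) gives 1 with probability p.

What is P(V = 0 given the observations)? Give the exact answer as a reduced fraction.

Enumerate traces; 36 have nonzero weight after conditioning:
  (U=0, Z=1, Y=1, V=0, X=0, W=0) weight 3/800
  (U=0, Z=1, Y=1, V=0, X=0, W=1) weight 3/800
  (U=0, Z=1, Y=1, V=0, X=1, W=0) weight 1/800
  (U=0, Z=1, Y=1, V=0, X=1, W=1) weight 1/800
  (U=0, Z=1, Y=1, V=0, X=2, W=0) weight 1/200
  (U=0, Z=1, Y=1, V=0, X=2, W=1) weight 1/200
  (U=0, Z=1, Y=1, V=2, X=0, W=0) weight 3/800
  (U=0, Z=1, Y=1, V=2, X=0, W=1) weight 3/800
  … 28 more
Group by V:
  weight(V=0) = 1/10
  weight(V=2) = 1/10
Total weight = 1/10 + 1/10 = 1/5
P(V=0 | obs) = 1/10 / 1/5 = 1/2
P(V=2 | obs) = 1/10 / 1/5 = 1/2

P(V = 0 | obs) = 1/2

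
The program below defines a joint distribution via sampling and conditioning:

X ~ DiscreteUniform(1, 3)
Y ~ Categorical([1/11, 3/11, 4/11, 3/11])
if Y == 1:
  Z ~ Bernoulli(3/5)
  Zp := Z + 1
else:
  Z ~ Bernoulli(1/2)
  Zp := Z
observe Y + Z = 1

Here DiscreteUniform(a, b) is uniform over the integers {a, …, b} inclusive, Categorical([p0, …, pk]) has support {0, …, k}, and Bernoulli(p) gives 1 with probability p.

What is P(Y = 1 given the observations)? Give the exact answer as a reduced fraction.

P(Y = 1 | obs) = 12/17

Enumerate traces; 6 have nonzero weight after conditioning:
  (X=1, Y=0, Z=1) weight 1/66
  (X=1, Y=1, Z=0) weight 2/55
  (X=2, Y=0, Z=1) weight 1/66
  (X=2, Y=1, Z=0) weight 2/55
  (X=3, Y=0, Z=1) weight 1/66
  (X=3, Y=1, Z=0) weight 2/55
Group by Y:
  weight(Y=0) = 1/22
  weight(Y=1) = 6/55
Total weight = 1/22 + 6/55 = 17/110
P(Y=0 | obs) = 1/22 / 17/110 = 5/17
P(Y=1 | obs) = 6/55 / 17/110 = 12/17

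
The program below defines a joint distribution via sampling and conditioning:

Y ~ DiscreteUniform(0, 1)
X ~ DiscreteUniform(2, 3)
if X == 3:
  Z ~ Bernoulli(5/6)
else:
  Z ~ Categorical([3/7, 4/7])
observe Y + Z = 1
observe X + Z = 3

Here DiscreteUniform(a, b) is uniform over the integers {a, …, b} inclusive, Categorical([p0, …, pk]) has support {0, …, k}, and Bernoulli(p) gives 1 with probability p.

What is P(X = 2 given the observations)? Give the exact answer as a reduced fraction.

Enumerate traces; 2 have nonzero weight after conditioning:
  (Y=0, X=2, Z=1) weight 1/7
  (Y=1, X=3, Z=0) weight 1/24
Group by X:
  weight(X=2) = 1/7
  weight(X=3) = 1/24
Total weight = 1/7 + 1/24 = 31/168
P(X=2 | obs) = 1/7 / 31/168 = 24/31
P(X=3 | obs) = 1/24 / 31/168 = 7/31

P(X = 2 | obs) = 24/31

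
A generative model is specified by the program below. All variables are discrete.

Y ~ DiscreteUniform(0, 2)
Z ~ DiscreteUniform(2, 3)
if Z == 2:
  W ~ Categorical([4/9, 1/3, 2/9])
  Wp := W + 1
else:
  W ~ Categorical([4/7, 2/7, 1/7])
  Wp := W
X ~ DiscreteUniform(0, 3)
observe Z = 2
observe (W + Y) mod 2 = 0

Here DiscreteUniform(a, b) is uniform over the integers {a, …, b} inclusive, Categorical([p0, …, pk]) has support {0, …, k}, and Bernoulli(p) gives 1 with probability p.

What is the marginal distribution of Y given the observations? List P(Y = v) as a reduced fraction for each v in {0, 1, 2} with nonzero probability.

P(Y=0) = 2/5, P(Y=1) = 1/5, P(Y=2) = 2/5

Enumerate traces; 20 have nonzero weight after conditioning:
  (Y=0, Z=2, W=0, X=0) weight 1/54
  (Y=0, Z=2, W=0, X=1) weight 1/54
  (Y=0, Z=2, W=0, X=2) weight 1/54
  (Y=0, Z=2, W=0, X=3) weight 1/54
  (Y=0, Z=2, W=2, X=0) weight 1/108
  (Y=0, Z=2, W=2, X=1) weight 1/108
  (Y=0, Z=2, W=2, X=2) weight 1/108
  (Y=0, Z=2, W=2, X=3) weight 1/108
  (Y=1, Z=2, W=1, X=0) weight 1/72
  (Y=2, Z=2, W=0, X=0) weight 1/54
  … 10 more
Group by Y:
  weight(Y=0) = 1/9
  weight(Y=1) = 1/18
  weight(Y=2) = 1/9
Total weight = 1/9 + 1/18 + 1/9 = 5/18
P(Y=0 | obs) = 1/9 / 5/18 = 2/5
P(Y=1 | obs) = 1/18 / 5/18 = 1/5
P(Y=2 | obs) = 1/9 / 5/18 = 2/5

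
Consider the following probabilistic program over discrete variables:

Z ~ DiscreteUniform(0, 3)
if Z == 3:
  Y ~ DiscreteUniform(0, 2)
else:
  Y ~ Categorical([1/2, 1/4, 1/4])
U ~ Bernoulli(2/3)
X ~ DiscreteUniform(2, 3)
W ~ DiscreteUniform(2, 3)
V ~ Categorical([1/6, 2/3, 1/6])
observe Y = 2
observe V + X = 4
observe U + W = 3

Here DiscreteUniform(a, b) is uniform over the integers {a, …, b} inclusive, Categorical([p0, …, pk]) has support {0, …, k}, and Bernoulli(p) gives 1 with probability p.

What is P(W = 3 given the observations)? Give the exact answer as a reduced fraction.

P(W = 3 | obs) = 1/3

Enumerate traces; 16 have nonzero weight after conditioning:
  (Z=0, Y=2, U=0, X=2, W=3, V=2) weight 1/1152
  (Z=0, Y=2, U=0, X=3, W=3, V=1) weight 1/288
  (Z=0, Y=2, U=1, X=2, W=2, V=2) weight 1/576
  (Z=0, Y=2, U=1, X=3, W=2, V=1) weight 1/144
  (Z=1, Y=2, U=0, X=2, W=3, V=2) weight 1/1152
  (Z=1, Y=2, U=0, X=3, W=3, V=1) weight 1/288
  (Z=1, Y=2, U=1, X=2, W=2, V=2) weight 1/576
  (Z=1, Y=2, U=1, X=3, W=2, V=1) weight 1/144
  … 8 more
Group by W:
  weight(W=2) = 65/1728
  weight(W=3) = 65/3456
Total weight = 65/1728 + 65/3456 = 65/1152
P(W=2 | obs) = 65/1728 / 65/1152 = 2/3
P(W=3 | obs) = 65/3456 / 65/1152 = 1/3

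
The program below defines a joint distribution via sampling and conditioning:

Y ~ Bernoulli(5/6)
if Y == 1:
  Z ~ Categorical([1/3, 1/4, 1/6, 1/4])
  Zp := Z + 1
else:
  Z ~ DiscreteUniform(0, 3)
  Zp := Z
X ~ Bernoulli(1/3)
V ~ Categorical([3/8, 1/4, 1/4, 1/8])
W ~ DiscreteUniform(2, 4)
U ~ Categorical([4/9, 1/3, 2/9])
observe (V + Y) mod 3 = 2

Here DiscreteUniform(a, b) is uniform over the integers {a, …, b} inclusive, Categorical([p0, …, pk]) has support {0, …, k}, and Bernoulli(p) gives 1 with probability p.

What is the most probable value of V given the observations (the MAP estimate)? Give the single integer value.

argmax_v P(V = v | obs) = 1

Enumerate traces; 144 have nonzero weight after conditioning:
  (Y=0, Z=0, X=0, V=2, W=2, U=0) weight 1/972
  (Y=0, Z=0, X=0, V=2, W=2, U=1) weight 1/1296
  (Y=0, Z=0, X=0, V=2, W=2, U=2) weight 1/1944
  (Y=0, Z=0, X=0, V=2, W=3, U=0) weight 1/972
  (Y=0, Z=0, X=0, V=2, W=3, U=1) weight 1/1296
  (Y=0, Z=0, X=0, V=2, W=3, U=2) weight 1/1944
  (Y=0, Z=0, X=0, V=2, W=4, U=0) weight 1/972
  (Y=0, Z=0, X=0, V=2, W=4, U=1) weight 1/1296
  (Y=1, Z=0, X=0, V=1, W=2, U=0) weight 5/729
  … 135 more
Group by V:
  weight(V=1) = 5/24
  weight(V=2) = 1/24
Total weight = 5/24 + 1/24 = 1/4
P(V=1 | obs) = 5/24 / 1/4 = 5/6
P(V=2 | obs) = 1/24 / 1/4 = 1/6
argmax = 1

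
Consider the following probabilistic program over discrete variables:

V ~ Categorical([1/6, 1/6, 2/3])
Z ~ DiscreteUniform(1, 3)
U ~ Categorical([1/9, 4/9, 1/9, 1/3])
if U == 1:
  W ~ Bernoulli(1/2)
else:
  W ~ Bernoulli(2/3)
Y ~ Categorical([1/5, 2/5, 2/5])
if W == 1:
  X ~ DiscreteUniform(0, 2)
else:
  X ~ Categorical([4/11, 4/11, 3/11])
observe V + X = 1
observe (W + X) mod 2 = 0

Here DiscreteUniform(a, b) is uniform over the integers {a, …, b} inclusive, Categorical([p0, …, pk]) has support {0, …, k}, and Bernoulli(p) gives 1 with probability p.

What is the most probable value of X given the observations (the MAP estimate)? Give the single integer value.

argmax_v P(X = v | obs) = 1

Enumerate traces; 72 have nonzero weight after conditioning:
  (V=0, Z=1, U=0, W=1, Y=0, X=1) weight 1/3645
  (V=0, Z=1, U=0, W=1, Y=1, X=1) weight 2/3645
  (V=0, Z=1, U=0, W=1, Y=2, X=1) weight 2/3645
  (V=0, Z=1, U=1, W=1, Y=0, X=1) weight 1/1215
  (V=0, Z=1, U=1, W=1, Y=1, X=1) weight 2/1215
  (V=0, Z=1, U=1, W=1, Y=2, X=1) weight 2/1215
  (V=0, Z=1, U=2, W=1, Y=0, X=1) weight 1/3645
  (V=0, Z=1, U=2, W=1, Y=1, X=1) weight 2/3645
  (V=1, Z=1, U=0, W=0, Y=0, X=0) weight 2/13365
  … 63 more
Group by X:
  weight(X=0) = 2/81
  weight(X=1) = 8/243
Total weight = 2/81 + 8/243 = 14/243
P(X=0 | obs) = 2/81 / 14/243 = 3/7
P(X=1 | obs) = 8/243 / 14/243 = 4/7
argmax = 1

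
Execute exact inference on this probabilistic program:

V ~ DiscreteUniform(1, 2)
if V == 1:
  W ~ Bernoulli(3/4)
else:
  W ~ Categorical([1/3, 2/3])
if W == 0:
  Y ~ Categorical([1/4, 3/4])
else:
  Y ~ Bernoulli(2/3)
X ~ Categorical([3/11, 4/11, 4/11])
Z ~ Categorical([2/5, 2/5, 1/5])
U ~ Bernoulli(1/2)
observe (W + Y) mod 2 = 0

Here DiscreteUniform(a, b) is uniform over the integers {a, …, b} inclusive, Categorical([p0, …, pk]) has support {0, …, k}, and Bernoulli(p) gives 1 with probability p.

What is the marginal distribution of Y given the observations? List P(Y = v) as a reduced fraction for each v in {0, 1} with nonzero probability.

Enumerate traces; 72 have nonzero weight after conditioning:
  (V=1, W=0, Y=0, X=0, Z=0, U=0) weight 3/1760
  (V=1, W=0, Y=0, X=0, Z=0, U=1) weight 3/1760
  (V=1, W=0, Y=0, X=0, Z=1, U=0) weight 3/1760
  (V=1, W=0, Y=0, X=0, Z=1, U=1) weight 3/1760
  (V=1, W=0, Y=0, X=0, Z=2, U=0) weight 3/3520
  (V=1, W=0, Y=0, X=0, Z=2, U=1) weight 3/3520
  (V=1, W=0, Y=0, X=1, Z=0, U=0) weight 1/440
  (V=1, W=0, Y=0, X=1, Z=0, U=1) weight 1/440
  (V=1, W=1, Y=1, X=0, Z=0, U=0) weight 3/220
  … 63 more
Group by Y:
  weight(Y=0) = 7/96
  weight(Y=1) = 17/36
Total weight = 7/96 + 17/36 = 157/288
P(Y=0 | obs) = 7/96 / 157/288 = 21/157
P(Y=1 | obs) = 17/36 / 157/288 = 136/157

P(Y=0) = 21/157, P(Y=1) = 136/157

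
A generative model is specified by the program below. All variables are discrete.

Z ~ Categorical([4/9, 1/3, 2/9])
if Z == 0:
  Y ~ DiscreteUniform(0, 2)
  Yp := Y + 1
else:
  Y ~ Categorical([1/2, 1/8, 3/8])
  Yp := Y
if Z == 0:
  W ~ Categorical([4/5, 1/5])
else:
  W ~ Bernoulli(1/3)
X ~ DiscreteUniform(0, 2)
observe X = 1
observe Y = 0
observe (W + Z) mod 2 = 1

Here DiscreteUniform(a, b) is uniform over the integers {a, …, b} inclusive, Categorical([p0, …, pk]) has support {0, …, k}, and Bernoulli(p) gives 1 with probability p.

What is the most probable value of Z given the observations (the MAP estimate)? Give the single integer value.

Enumerate traces; 3 have nonzero weight after conditioning:
  (Z=0, Y=0, W=1, X=1) weight 4/405
  (Z=1, Y=0, W=0, X=1) weight 1/27
  (Z=2, Y=0, W=1, X=1) weight 1/81
Group by Z:
  weight(Z=0) = 4/405
  weight(Z=1) = 1/27
  weight(Z=2) = 1/81
Total weight = 4/405 + 1/27 + 1/81 = 8/135
P(Z=0 | obs) = 4/405 / 8/135 = 1/6
P(Z=1 | obs) = 1/27 / 8/135 = 5/8
P(Z=2 | obs) = 1/81 / 8/135 = 5/24
argmax = 1

argmax_v P(Z = v | obs) = 1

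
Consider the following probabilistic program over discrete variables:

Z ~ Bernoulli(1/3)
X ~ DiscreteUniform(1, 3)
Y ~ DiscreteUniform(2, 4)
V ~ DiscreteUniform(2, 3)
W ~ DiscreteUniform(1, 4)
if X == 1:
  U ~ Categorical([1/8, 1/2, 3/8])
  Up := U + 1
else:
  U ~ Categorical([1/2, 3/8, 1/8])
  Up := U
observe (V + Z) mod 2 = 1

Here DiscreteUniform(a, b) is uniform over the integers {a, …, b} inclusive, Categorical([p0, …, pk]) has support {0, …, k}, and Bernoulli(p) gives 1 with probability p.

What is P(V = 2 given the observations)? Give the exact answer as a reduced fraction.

Enumerate traces; 216 have nonzero weight after conditioning:
  (Z=0, X=1, Y=2, V=3, W=1, U=0) weight 1/864
  (Z=0, X=1, Y=2, V=3, W=1, U=1) weight 1/216
  (Z=0, X=1, Y=2, V=3, W=1, U=2) weight 1/288
  (Z=0, X=1, Y=2, V=3, W=2, U=0) weight 1/864
  (Z=0, X=1, Y=2, V=3, W=2, U=1) weight 1/216
  (Z=0, X=1, Y=2, V=3, W=2, U=2) weight 1/288
  (Z=0, X=1, Y=2, V=3, W=3, U=0) weight 1/864
  (Z=0, X=1, Y=2, V=3, W=3, U=1) weight 1/216
  (Z=1, X=1, Y=2, V=2, W=1, U=0) weight 1/1728
  … 207 more
Group by V:
  weight(V=2) = 1/6
  weight(V=3) = 1/3
Total weight = 1/6 + 1/3 = 1/2
P(V=2 | obs) = 1/6 / 1/2 = 1/3
P(V=3 | obs) = 1/3 / 1/2 = 2/3

P(V = 2 | obs) = 1/3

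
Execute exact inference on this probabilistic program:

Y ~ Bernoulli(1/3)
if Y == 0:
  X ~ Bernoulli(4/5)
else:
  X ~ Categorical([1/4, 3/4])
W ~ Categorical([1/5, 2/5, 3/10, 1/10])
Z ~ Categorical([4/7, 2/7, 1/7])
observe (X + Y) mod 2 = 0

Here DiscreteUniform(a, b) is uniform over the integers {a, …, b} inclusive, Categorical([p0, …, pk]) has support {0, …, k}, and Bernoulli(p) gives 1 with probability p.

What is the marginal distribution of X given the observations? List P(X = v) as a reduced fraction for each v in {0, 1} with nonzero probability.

P(X=0) = 8/23, P(X=1) = 15/23

Enumerate traces; 24 have nonzero weight after conditioning:
  (Y=0, X=0, W=0, Z=0) weight 8/525
  (Y=0, X=0, W=0, Z=1) weight 4/525
  (Y=0, X=0, W=0, Z=2) weight 2/525
  (Y=0, X=0, W=1, Z=0) weight 16/525
  (Y=0, X=0, W=1, Z=1) weight 8/525
  (Y=0, X=0, W=1, Z=2) weight 4/525
  (Y=0, X=0, W=2, Z=0) weight 4/175
  (Y=0, X=0, W=2, Z=1) weight 2/175
  (Y=1, X=1, W=0, Z=0) weight 1/35
  … 15 more
Group by X:
  weight(X=0) = 2/15
  weight(X=1) = 1/4
Total weight = 2/15 + 1/4 = 23/60
P(X=0 | obs) = 2/15 / 23/60 = 8/23
P(X=1 | obs) = 1/4 / 23/60 = 15/23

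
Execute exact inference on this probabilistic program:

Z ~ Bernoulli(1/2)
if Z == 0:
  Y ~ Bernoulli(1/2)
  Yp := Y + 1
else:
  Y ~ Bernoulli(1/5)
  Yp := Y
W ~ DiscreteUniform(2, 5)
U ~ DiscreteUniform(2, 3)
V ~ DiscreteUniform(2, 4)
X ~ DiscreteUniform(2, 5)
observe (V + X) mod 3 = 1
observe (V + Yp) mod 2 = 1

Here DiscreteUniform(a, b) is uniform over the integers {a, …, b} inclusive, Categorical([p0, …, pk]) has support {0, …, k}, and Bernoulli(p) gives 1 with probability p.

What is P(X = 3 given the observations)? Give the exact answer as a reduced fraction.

Enumerate traces; 64 have nonzero weight after conditioning:
  (Z=0, Y=0, W=2, U=2, V=2, X=2) weight 1/384
  (Z=0, Y=0, W=2, U=2, V=2, X=5) weight 1/384
  (Z=0, Y=0, W=2, U=2, V=4, X=3) weight 1/384
  (Z=0, Y=0, W=2, U=3, V=2, X=2) weight 1/384
  (Z=0, Y=0, W=2, U=3, V=2, X=5) weight 1/384
  (Z=0, Y=0, W=2, U=3, V=4, X=3) weight 1/384
  (Z=0, Y=0, W=3, U=2, V=2, X=2) weight 1/384
  (Z=0, Y=0, W=3, U=2, V=2, X=5) weight 1/384
  (Z=0, Y=1, W=2, U=2, V=3, X=4) weight 1/384
  … 55 more
Group by X:
  weight(X=2) = 7/240
  weight(X=3) = 7/240
  weight(X=4) = 13/240
  weight(X=5) = 7/240
Total weight = 7/240 + 7/240 + 13/240 + 7/240 = 17/120
P(X=2 | obs) = 7/240 / 17/120 = 7/34
P(X=3 | obs) = 7/240 / 17/120 = 7/34
P(X=4 | obs) = 13/240 / 17/120 = 13/34
P(X=5 | obs) = 7/240 / 17/120 = 7/34

P(X = 3 | obs) = 7/34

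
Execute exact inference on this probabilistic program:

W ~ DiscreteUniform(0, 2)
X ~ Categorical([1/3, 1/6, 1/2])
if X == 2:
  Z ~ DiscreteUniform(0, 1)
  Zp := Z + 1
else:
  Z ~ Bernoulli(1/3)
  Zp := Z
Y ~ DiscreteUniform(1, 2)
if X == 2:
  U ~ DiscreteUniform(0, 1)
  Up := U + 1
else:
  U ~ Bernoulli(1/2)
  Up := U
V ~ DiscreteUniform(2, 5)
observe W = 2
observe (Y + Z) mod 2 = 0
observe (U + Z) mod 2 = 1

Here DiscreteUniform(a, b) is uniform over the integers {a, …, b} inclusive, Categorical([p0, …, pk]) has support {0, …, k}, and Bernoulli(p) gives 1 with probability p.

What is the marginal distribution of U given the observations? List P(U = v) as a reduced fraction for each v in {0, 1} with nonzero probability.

Enumerate traces; 24 have nonzero weight after conditioning:
  (W=2, X=0, Z=0, Y=2, U=1, V=2) weight 1/216
  (W=2, X=0, Z=0, Y=2, U=1, V=3) weight 1/216
  (W=2, X=0, Z=0, Y=2, U=1, V=4) weight 1/216
  (W=2, X=0, Z=0, Y=2, U=1, V=5) weight 1/216
  (W=2, X=0, Z=1, Y=1, U=0, V=2) weight 1/432
  (W=2, X=0, Z=1, Y=1, U=0, V=3) weight 1/432
  (W=2, X=0, Z=1, Y=1, U=0, V=4) weight 1/432
  (W=2, X=0, Z=1, Y=1, U=0, V=5) weight 1/432
  … 16 more
Group by U:
  weight(U=0) = 5/144
  weight(U=1) = 7/144
Total weight = 5/144 + 7/144 = 1/12
P(U=0 | obs) = 5/144 / 1/12 = 5/12
P(U=1 | obs) = 7/144 / 1/12 = 7/12

P(U=0) = 5/12, P(U=1) = 7/12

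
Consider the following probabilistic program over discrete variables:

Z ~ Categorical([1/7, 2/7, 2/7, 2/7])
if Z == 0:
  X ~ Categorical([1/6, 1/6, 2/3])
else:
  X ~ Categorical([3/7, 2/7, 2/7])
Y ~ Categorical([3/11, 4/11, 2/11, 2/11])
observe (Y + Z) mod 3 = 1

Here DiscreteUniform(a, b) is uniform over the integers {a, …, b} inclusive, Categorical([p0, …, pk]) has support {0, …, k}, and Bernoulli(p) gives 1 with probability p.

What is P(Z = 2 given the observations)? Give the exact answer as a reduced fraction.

P(Z = 2 | obs) = 2/13

Enumerate traces; 15 have nonzero weight after conditioning:
  (Z=0, X=0, Y=1) weight 2/231
  (Z=0, X=1, Y=1) weight 2/231
  (Z=0, X=2, Y=1) weight 8/231
  (Z=1, X=0, Y=0) weight 18/539
  (Z=1, X=0, Y=3) weight 12/539
  (Z=1, X=1, Y=0) weight 12/539
  (Z=1, X=1, Y=3) weight 8/539
  (Z=1, X=2, Y=0) weight 12/539
  (Z=2, X=0, Y=2) weight 12/539
  (Z=3, X=0, Y=1) weight 24/539
  … 5 more
Group by Z:
  weight(Z=0) = 4/77
  weight(Z=1) = 10/77
  weight(Z=2) = 4/77
  weight(Z=3) = 8/77
Total weight = 4/77 + 10/77 + 4/77 + 8/77 = 26/77
P(Z=0 | obs) = 4/77 / 26/77 = 2/13
P(Z=1 | obs) = 10/77 / 26/77 = 5/13
P(Z=2 | obs) = 4/77 / 26/77 = 2/13
P(Z=3 | obs) = 8/77 / 26/77 = 4/13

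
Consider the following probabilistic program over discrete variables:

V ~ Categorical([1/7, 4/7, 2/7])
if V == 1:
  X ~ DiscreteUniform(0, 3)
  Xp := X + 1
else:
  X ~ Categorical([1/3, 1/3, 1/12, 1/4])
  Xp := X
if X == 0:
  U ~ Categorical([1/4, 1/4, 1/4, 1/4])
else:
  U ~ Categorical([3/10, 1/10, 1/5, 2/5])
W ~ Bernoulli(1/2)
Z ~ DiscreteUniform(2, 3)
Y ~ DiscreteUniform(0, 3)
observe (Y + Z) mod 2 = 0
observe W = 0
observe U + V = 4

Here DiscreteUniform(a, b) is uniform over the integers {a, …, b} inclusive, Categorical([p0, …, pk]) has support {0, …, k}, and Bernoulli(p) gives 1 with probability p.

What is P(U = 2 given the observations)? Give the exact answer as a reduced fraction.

Enumerate traces; 32 have nonzero weight after conditioning:
  (V=1, X=0, U=3, W=0, Z=2, Y=0) weight 1/448
  (V=1, X=0, U=3, W=0, Z=2, Y=2) weight 1/448
  (V=1, X=0, U=3, W=0, Z=3, Y=1) weight 1/448
  (V=1, X=0, U=3, W=0, Z=3, Y=3) weight 1/448
  (V=1, X=1, U=3, W=0, Z=2, Y=0) weight 1/280
  (V=1, X=1, U=3, W=0, Z=2, Y=2) weight 1/280
  (V=1, X=1, U=3, W=0, Z=3, Y=1) weight 1/280
  (V=1, X=1, U=3, W=0, Z=3, Y=3) weight 1/280
  (V=2, X=0, U=2, W=0, Z=2, Y=0) weight 1/672
  … 23 more
Group by U:
  weight(U=2) = 13/840
  weight(U=3) = 29/560
Total weight = 13/840 + 29/560 = 113/1680
P(U=2 | obs) = 13/840 / 113/1680 = 26/113
P(U=3 | obs) = 29/560 / 113/1680 = 87/113

P(U = 2 | obs) = 26/113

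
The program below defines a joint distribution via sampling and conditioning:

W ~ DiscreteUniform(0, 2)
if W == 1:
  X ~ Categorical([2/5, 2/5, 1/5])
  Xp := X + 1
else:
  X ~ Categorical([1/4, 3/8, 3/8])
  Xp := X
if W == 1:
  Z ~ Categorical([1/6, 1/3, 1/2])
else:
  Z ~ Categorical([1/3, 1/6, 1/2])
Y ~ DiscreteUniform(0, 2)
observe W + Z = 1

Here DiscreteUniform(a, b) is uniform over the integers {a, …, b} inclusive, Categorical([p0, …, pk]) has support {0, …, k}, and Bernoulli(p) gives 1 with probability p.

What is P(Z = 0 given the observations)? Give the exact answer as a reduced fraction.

P(Z = 0 | obs) = 1/2

Enumerate traces; 18 have nonzero weight after conditioning:
  (W=0, X=0, Z=1, Y=0) weight 1/216
  (W=0, X=0, Z=1, Y=1) weight 1/216
  (W=0, X=0, Z=1, Y=2) weight 1/216
  (W=0, X=1, Z=1, Y=0) weight 1/144
  (W=0, X=1, Z=1, Y=1) weight 1/144
  (W=0, X=1, Z=1, Y=2) weight 1/144
  (W=0, X=2, Z=1, Y=0) weight 1/144
  (W=0, X=2, Z=1, Y=1) weight 1/144
  (W=1, X=0, Z=0, Y=0) weight 1/135
  … 9 more
Group by Z:
  weight(Z=0) = 1/18
  weight(Z=1) = 1/18
Total weight = 1/18 + 1/18 = 1/9
P(Z=0 | obs) = 1/18 / 1/9 = 1/2
P(Z=1 | obs) = 1/18 / 1/9 = 1/2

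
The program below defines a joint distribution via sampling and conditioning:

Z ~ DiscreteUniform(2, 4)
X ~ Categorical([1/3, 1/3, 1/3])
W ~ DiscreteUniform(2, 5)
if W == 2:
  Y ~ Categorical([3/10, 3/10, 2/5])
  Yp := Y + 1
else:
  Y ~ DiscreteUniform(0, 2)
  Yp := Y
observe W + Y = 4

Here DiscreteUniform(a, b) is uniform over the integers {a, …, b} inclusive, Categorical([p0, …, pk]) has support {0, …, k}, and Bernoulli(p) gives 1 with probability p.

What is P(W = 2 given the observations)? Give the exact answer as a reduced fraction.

Enumerate traces; 27 have nonzero weight after conditioning:
  (Z=2, X=0, W=2, Y=2) weight 1/90
  (Z=2, X=0, W=3, Y=1) weight 1/108
  (Z=2, X=0, W=4, Y=0) weight 1/108
  (Z=2, X=1, W=2, Y=2) weight 1/90
  (Z=2, X=1, W=3, Y=1) weight 1/108
  (Z=2, X=1, W=4, Y=0) weight 1/108
  (Z=2, X=2, W=2, Y=2) weight 1/90
  (Z=2, X=2, W=3, Y=1) weight 1/108
  … 19 more
Group by W:
  weight(W=2) = 1/10
  weight(W=3) = 1/12
  weight(W=4) = 1/12
Total weight = 1/10 + 1/12 + 1/12 = 4/15
P(W=2 | obs) = 1/10 / 4/15 = 3/8
P(W=3 | obs) = 1/12 / 4/15 = 5/16
P(W=4 | obs) = 1/12 / 4/15 = 5/16

P(W = 2 | obs) = 3/8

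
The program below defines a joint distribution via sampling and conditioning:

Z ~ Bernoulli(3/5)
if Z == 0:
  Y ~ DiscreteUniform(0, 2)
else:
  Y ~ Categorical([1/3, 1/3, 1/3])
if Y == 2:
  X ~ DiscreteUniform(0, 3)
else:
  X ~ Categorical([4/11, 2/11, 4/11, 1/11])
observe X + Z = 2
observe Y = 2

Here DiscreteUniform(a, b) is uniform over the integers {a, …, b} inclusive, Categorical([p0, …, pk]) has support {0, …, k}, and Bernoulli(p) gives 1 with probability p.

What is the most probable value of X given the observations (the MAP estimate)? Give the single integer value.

argmax_v P(X = v | obs) = 1

Enumerate traces; 2 have nonzero weight after conditioning:
  (Z=0, Y=2, X=2) weight 1/30
  (Z=1, Y=2, X=1) weight 1/20
Group by X:
  weight(X=1) = 1/20
  weight(X=2) = 1/30
Total weight = 1/20 + 1/30 = 1/12
P(X=1 | obs) = 1/20 / 1/12 = 3/5
P(X=2 | obs) = 1/30 / 1/12 = 2/5
argmax = 1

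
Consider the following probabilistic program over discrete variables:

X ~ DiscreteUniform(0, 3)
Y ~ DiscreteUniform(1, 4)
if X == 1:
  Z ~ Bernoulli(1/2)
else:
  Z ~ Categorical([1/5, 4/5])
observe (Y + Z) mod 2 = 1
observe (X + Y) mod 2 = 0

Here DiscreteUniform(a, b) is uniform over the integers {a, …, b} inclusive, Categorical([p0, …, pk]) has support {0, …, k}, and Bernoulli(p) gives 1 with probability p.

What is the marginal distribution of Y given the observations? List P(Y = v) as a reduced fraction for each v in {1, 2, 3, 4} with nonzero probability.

P(Y=1) = 7/46, P(Y=2) = 8/23, P(Y=3) = 7/46, P(Y=4) = 8/23

Enumerate traces; 8 have nonzero weight after conditioning:
  (X=0, Y=2, Z=1) weight 1/20
  (X=0, Y=4, Z=1) weight 1/20
  (X=1, Y=1, Z=0) weight 1/32
  (X=1, Y=3, Z=0) weight 1/32
  (X=2, Y=2, Z=1) weight 1/20
  (X=2, Y=4, Z=1) weight 1/20
  (X=3, Y=1, Z=0) weight 1/80
  (X=3, Y=3, Z=0) weight 1/80
Group by Y:
  weight(Y=1) = 7/160
  weight(Y=2) = 1/10
  weight(Y=3) = 7/160
  weight(Y=4) = 1/10
Total weight = 7/160 + 1/10 + 7/160 + 1/10 = 23/80
P(Y=1 | obs) = 7/160 / 23/80 = 7/46
P(Y=2 | obs) = 1/10 / 23/80 = 8/23
P(Y=3 | obs) = 7/160 / 23/80 = 7/46
P(Y=4 | obs) = 1/10 / 23/80 = 8/23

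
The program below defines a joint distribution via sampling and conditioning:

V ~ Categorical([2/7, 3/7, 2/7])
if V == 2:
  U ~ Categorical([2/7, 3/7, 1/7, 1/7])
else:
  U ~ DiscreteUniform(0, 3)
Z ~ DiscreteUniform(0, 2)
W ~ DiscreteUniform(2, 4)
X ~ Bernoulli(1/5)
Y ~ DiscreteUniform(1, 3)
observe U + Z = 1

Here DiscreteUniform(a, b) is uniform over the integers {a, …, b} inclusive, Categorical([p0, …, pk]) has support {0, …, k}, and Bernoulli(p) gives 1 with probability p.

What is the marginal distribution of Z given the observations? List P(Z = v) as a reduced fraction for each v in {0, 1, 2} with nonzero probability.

Enumerate traces; 108 have nonzero weight after conditioning:
  (V=0, U=0, Z=1, W=2, X=0, Y=1) weight 2/945
  (V=0, U=0, Z=1, W=2, X=0, Y=2) weight 2/945
  (V=0, U=0, Z=1, W=2, X=0, Y=3) weight 2/945
  (V=0, U=0, Z=1, W=2, X=1, Y=1) weight 1/1890
  (V=0, U=0, Z=1, W=2, X=1, Y=2) weight 1/1890
  (V=0, U=0, Z=1, W=2, X=1, Y=3) weight 1/1890
  (V=0, U=0, Z=1, W=3, X=0, Y=1) weight 2/945
  (V=0, U=0, Z=1, W=3, X=0, Y=2) weight 2/945
  (V=0, U=1, Z=0, W=2, X=0, Y=1) weight 2/945
  … 99 more
Group by Z:
  weight(Z=0) = 59/588
  weight(Z=1) = 17/196
Total weight = 59/588 + 17/196 = 55/294
P(Z=0 | obs) = 59/588 / 55/294 = 59/110
P(Z=1 | obs) = 17/196 / 55/294 = 51/110

P(Z=0) = 59/110, P(Z=1) = 51/110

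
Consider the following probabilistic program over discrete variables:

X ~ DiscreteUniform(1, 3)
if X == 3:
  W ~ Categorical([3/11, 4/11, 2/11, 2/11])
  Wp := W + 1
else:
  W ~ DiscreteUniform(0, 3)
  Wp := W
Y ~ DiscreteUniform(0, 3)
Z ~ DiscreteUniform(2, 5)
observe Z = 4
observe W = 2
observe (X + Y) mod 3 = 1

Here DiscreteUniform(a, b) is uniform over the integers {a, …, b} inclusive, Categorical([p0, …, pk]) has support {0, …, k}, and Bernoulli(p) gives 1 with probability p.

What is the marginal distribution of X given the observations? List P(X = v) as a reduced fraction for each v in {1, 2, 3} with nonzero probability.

P(X=1) = 22/41, P(X=2) = 11/41, P(X=3) = 8/41

Enumerate traces; 4 have nonzero weight after conditioning:
  (X=1, W=2, Y=0, Z=4) weight 1/192
  (X=1, W=2, Y=3, Z=4) weight 1/192
  (X=2, W=2, Y=2, Z=4) weight 1/192
  (X=3, W=2, Y=1, Z=4) weight 1/264
Group by X:
  weight(X=1) = 1/96
  weight(X=2) = 1/192
  weight(X=3) = 1/264
Total weight = 1/96 + 1/192 + 1/264 = 41/2112
P(X=1 | obs) = 1/96 / 41/2112 = 22/41
P(X=2 | obs) = 1/192 / 41/2112 = 11/41
P(X=3 | obs) = 1/264 / 41/2112 = 8/41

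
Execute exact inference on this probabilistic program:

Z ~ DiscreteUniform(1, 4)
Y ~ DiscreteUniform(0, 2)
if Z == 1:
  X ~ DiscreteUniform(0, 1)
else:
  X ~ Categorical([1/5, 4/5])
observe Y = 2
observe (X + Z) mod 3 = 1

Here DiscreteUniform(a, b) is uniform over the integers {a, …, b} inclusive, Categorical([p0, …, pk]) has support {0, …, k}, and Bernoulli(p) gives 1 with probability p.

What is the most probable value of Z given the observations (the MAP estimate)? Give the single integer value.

argmax_v P(Z = v | obs) = 3

Enumerate traces; 3 have nonzero weight after conditioning:
  (Z=1, Y=2, X=0) weight 1/24
  (Z=3, Y=2, X=1) weight 1/15
  (Z=4, Y=2, X=0) weight 1/60
Group by Z:
  weight(Z=1) = 1/24
  weight(Z=3) = 1/15
  weight(Z=4) = 1/60
Total weight = 1/24 + 1/15 + 1/60 = 1/8
P(Z=1 | obs) = 1/24 / 1/8 = 1/3
P(Z=3 | obs) = 1/15 / 1/8 = 8/15
P(Z=4 | obs) = 1/60 / 1/8 = 2/15
argmax = 3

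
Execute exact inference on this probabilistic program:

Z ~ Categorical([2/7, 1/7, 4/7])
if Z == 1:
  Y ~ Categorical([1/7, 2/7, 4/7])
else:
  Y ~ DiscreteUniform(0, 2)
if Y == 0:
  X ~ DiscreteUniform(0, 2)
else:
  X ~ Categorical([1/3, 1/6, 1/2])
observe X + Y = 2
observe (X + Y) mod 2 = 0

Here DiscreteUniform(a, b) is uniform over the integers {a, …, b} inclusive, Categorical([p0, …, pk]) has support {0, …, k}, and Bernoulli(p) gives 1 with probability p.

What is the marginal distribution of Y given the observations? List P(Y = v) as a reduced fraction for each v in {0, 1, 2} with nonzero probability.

Enumerate traces; 9 have nonzero weight after conditioning:
  (Z=0, Y=0, X=2) weight 2/63
  (Z=0, Y=1, X=1) weight 1/63
  (Z=0, Y=2, X=0) weight 2/63
  (Z=1, Y=0, X=2) weight 1/147
  (Z=1, Y=1, X=1) weight 1/147
  (Z=1, Y=2, X=0) weight 4/147
  (Z=2, Y=0, X=2) weight 4/63
  (Z=2, Y=1, X=1) weight 2/63
  … 1 more
Group by Y:
  weight(Y=0) = 5/49
  weight(Y=1) = 8/147
  weight(Y=2) = 6/49
Total weight = 5/49 + 8/147 + 6/49 = 41/147
P(Y=0 | obs) = 5/49 / 41/147 = 15/41
P(Y=1 | obs) = 8/147 / 41/147 = 8/41
P(Y=2 | obs) = 6/49 / 41/147 = 18/41

P(Y=0) = 15/41, P(Y=1) = 8/41, P(Y=2) = 18/41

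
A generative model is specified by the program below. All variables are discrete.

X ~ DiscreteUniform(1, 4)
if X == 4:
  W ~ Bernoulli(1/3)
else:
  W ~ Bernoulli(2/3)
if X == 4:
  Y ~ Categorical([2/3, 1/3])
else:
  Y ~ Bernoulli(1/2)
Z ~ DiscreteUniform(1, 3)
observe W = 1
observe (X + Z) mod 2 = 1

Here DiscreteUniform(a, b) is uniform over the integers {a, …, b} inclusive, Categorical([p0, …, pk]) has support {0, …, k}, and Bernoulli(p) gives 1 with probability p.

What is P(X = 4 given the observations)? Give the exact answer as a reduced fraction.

P(X = 4 | obs) = 1/5

Enumerate traces; 12 have nonzero weight after conditioning:
  (X=1, W=1, Y=0, Z=2) weight 1/36
  (X=1, W=1, Y=1, Z=2) weight 1/36
  (X=2, W=1, Y=0, Z=1) weight 1/36
  (X=2, W=1, Y=0, Z=3) weight 1/36
  (X=2, W=1, Y=1, Z=1) weight 1/36
  (X=2, W=1, Y=1, Z=3) weight 1/36
  (X=3, W=1, Y=0, Z=2) weight 1/36
  (X=3, W=1, Y=1, Z=2) weight 1/36
  (X=4, W=1, Y=0, Z=1) weight 1/54
  … 3 more
Group by X:
  weight(X=1) = 1/18
  weight(X=2) = 1/9
  weight(X=3) = 1/18
  weight(X=4) = 1/18
Total weight = 1/18 + 1/9 + 1/18 + 1/18 = 5/18
P(X=1 | obs) = 1/18 / 5/18 = 1/5
P(X=2 | obs) = 1/9 / 5/18 = 2/5
P(X=3 | obs) = 1/18 / 5/18 = 1/5
P(X=4 | obs) = 1/18 / 5/18 = 1/5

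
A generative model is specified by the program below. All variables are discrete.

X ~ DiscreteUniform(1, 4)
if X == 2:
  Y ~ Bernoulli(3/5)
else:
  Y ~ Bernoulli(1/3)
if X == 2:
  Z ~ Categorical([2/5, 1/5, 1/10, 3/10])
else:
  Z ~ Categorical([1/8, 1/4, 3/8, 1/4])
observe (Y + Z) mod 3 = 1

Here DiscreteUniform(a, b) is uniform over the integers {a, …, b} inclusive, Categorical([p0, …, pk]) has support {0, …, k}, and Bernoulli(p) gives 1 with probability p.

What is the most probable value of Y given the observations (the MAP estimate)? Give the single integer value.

argmax_v P(Y = v | obs) = 1

Enumerate traces; 12 have nonzero weight after conditioning:
  (X=1, Y=0, Z=1) weight 1/24
  (X=1, Y=1, Z=0) weight 1/96
  (X=1, Y=1, Z=3) weight 1/48
  (X=2, Y=0, Z=1) weight 1/50
  (X=2, Y=1, Z=0) weight 3/50
  (X=2, Y=1, Z=3) weight 9/200
  (X=3, Y=0, Z=1) weight 1/24
  (X=3, Y=1, Z=0) weight 1/96
  … 4 more
Group by Y:
  weight(Y=0) = 29/200
  weight(Y=1) = 159/800
Total weight = 29/200 + 159/800 = 11/32
P(Y=0 | obs) = 29/200 / 11/32 = 116/275
P(Y=1 | obs) = 159/800 / 11/32 = 159/275
argmax = 1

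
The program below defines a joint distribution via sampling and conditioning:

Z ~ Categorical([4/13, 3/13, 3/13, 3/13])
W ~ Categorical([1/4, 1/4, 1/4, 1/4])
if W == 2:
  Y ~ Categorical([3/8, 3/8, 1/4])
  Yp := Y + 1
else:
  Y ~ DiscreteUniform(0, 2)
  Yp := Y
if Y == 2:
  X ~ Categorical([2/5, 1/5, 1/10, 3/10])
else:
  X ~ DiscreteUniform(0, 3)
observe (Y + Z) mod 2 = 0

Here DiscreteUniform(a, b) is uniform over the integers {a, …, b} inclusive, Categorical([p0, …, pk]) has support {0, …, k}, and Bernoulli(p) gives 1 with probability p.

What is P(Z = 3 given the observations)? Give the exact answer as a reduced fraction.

P(Z = 3 | obs) = 11/71

Enumerate traces; 96 have nonzero weight after conditioning:
  (Z=0, W=0, Y=0, X=0) weight 1/156
  (Z=0, W=0, Y=0, X=1) weight 1/156
  (Z=0, W=0, Y=0, X=2) weight 1/156
  (Z=0, W=0, Y=0, X=3) weight 1/156
  (Z=0, W=0, Y=2, X=0) weight 2/195
  (Z=0, W=0, Y=2, X=1) weight 1/195
  (Z=0, W=0, Y=2, X=2) weight 1/390
  (Z=0, W=0, Y=2, X=3) weight 1/130
  (Z=1, W=0, Y=1, X=0) weight 1/208
  (Z=2, W=0, Y=0, X=0) weight 1/208
  … 86 more
Group by Z:
  weight(Z=0) = 21/104
  weight(Z=1) = 33/416
  weight(Z=2) = 63/416
  weight(Z=3) = 33/416
Total weight = 21/104 + 33/416 + 63/416 + 33/416 = 213/416
P(Z=0 | obs) = 21/104 / 213/416 = 28/71
P(Z=1 | obs) = 33/416 / 213/416 = 11/71
P(Z=2 | obs) = 63/416 / 213/416 = 21/71
P(Z=3 | obs) = 33/416 / 213/416 = 11/71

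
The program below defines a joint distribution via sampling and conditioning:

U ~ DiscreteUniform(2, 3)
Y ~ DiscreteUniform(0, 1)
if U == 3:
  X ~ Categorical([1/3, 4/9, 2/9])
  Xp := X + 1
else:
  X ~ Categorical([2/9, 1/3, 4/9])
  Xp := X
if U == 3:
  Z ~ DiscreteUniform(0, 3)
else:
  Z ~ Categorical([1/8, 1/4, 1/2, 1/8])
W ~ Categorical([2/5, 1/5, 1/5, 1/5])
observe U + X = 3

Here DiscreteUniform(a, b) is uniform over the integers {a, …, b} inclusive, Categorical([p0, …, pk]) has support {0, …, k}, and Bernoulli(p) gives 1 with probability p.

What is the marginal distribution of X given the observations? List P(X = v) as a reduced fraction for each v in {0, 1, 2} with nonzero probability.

Enumerate traces; 64 have nonzero weight after conditioning:
  (U=2, Y=0, X=1, Z=0, W=0) weight 1/240
  (U=2, Y=0, X=1, Z=0, W=1) weight 1/480
  (U=2, Y=0, X=1, Z=0, W=2) weight 1/480
  (U=2, Y=0, X=1, Z=0, W=3) weight 1/480
  (U=2, Y=0, X=1, Z=1, W=0) weight 1/120
  (U=2, Y=0, X=1, Z=1, W=1) weight 1/240
  (U=2, Y=0, X=1, Z=1, W=2) weight 1/240
  (U=2, Y=0, X=1, Z=1, W=3) weight 1/240
  (U=3, Y=0, X=0, Z=0, W=0) weight 1/120
  … 55 more
Group by X:
  weight(X=0) = 1/6
  weight(X=1) = 1/6
Total weight = 1/6 + 1/6 = 1/3
P(X=0 | obs) = 1/6 / 1/3 = 1/2
P(X=1 | obs) = 1/6 / 1/3 = 1/2

P(X=0) = 1/2, P(X=1) = 1/2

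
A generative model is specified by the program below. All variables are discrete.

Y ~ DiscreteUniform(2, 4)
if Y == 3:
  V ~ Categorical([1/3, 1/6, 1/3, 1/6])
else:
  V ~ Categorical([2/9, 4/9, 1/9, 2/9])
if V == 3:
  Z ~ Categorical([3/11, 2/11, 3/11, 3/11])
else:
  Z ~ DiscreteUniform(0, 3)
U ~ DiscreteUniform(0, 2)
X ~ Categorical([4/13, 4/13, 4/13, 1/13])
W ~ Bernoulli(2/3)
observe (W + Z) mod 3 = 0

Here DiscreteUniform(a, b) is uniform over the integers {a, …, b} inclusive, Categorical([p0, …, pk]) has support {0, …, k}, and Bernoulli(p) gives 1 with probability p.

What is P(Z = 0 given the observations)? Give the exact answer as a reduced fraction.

Enumerate traces; 432 have nonzero weight after conditioning:
  (Y=2, V=0, Z=0, U=0, X=0, W=0) weight 2/3159
  (Y=2, V=0, Z=0, U=0, X=1, W=0) weight 2/3159
  (Y=2, V=0, Z=0, U=0, X=2, W=0) weight 2/3159
  (Y=2, V=0, Z=0, U=0, X=3, W=0) weight 1/6318
  (Y=2, V=0, Z=0, U=1, X=0, W=0) weight 2/3159
  (Y=2, V=0, Z=0, U=1, X=1, W=0) weight 2/3159
  (Y=2, V=0, Z=0, U=1, X=2, W=0) weight 2/3159
  (Y=2, V=0, Z=0, U=1, X=3, W=0) weight 1/6318
  (Y=2, V=0, Z=2, U=0, X=0, W=1) weight 4/3159
  (Y=2, V=0, Z=3, U=0, X=0, W=0) weight 2/3159
  … 422 more
Group by Z:
  weight(Z=0) = 55/648
  weight(Z=2) = 55/324
  weight(Z=3) = 55/648
Total weight = 55/648 + 55/324 + 55/648 = 55/162
P(Z=0 | obs) = 55/648 / 55/162 = 1/4
P(Z=2 | obs) = 55/324 / 55/162 = 1/2
P(Z=3 | obs) = 55/648 / 55/162 = 1/4

P(Z = 0 | obs) = 1/4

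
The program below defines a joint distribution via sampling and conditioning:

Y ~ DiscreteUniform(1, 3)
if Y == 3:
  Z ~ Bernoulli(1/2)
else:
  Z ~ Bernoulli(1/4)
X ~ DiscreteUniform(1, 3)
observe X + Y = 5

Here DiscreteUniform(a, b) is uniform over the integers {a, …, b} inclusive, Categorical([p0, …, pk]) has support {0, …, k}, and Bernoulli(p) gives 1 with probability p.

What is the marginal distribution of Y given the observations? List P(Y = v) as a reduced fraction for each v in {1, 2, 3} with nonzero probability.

Enumerate traces; 4 have nonzero weight after conditioning:
  (Y=2, Z=0, X=3) weight 1/12
  (Y=2, Z=1, X=3) weight 1/36
  (Y=3, Z=0, X=2) weight 1/18
  (Y=3, Z=1, X=2) weight 1/18
Group by Y:
  weight(Y=2) = 1/9
  weight(Y=3) = 1/9
Total weight = 1/9 + 1/9 = 2/9
P(Y=2 | obs) = 1/9 / 2/9 = 1/2
P(Y=3 | obs) = 1/9 / 2/9 = 1/2

P(Y=2) = 1/2, P(Y=3) = 1/2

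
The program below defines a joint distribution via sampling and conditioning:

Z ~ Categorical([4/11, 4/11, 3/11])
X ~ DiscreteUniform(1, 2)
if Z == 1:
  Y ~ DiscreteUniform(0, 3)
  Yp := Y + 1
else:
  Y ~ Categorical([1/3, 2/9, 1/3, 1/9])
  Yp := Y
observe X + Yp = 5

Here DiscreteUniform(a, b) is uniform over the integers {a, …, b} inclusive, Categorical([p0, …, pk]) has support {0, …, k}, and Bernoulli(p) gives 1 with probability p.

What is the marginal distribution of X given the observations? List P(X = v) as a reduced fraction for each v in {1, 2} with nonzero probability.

Enumerate traces; 4 have nonzero weight after conditioning:
  (Z=0, X=2, Y=3) weight 2/99
  (Z=1, X=1, Y=3) weight 1/22
  (Z=1, X=2, Y=2) weight 1/22
  (Z=2, X=2, Y=3) weight 1/66
Group by X:
  weight(X=1) = 1/22
  weight(X=2) = 8/99
Total weight = 1/22 + 8/99 = 25/198
P(X=1 | obs) = 1/22 / 25/198 = 9/25
P(X=2 | obs) = 8/99 / 25/198 = 16/25

P(X=1) = 9/25, P(X=2) = 16/25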